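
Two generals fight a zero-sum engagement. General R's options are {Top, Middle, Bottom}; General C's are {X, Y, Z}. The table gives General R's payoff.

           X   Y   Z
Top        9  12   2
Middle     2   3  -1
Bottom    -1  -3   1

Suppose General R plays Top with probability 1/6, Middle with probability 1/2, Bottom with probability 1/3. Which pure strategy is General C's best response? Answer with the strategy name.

Z

If General C plays X, General R's expected payoff is (1/6)·9 + (1/2)·2 + (1/3)·(-1) = 13/6.
If General C plays Y, General R's expected payoff is (1/6)·12 + (1/2)·3 + (1/3)·(-3) = 5/2.
If General C plays Z, General R's expected payoff is (1/6)·2 + (1/2)·(-1) + (1/3)·1 = 1/6.
General C minimizes General R's payoff; the smallest is 1/6, so the best response is Z.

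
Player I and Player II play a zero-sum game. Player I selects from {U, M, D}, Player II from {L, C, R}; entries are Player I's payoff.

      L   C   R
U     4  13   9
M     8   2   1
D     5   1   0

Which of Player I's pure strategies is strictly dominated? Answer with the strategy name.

D

M gives a strictly higher payoff than D against every column: 8 > 5, 2 > 1, 1 > 0.
So D is strictly dominated and Player I never plays it.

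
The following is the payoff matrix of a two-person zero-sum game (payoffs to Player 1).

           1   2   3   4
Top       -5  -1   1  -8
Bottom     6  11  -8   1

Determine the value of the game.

-7/2

Row minima: Top → -8, Bottom → -8; maximin = -8.
Column maxima: 1 → 6, 2 → 11, 3 → 1, 4 → 1; minimax = 1.
-8 ≠ 1, so there is no saddle point; optimal play is mixed.
1 is strictly dominated by 4 (it gives Player 1 strictly more in every row), so Player 2 never plays it.
2 is strictly dominated by 4 (it gives Player 1 strictly more in every row), so Player 2 never plays it.
On the remaining 2×2 (Top, Bottom vs 3, 4):
Let Player 1 play Top with probability p. Expected payoff against 3: 1p + (-8)(1−p) = 9p − 8; against 4: (-8)p + 1(1−p) = −9p + 1.
Setting these equal: 9p − 8 = −9p + 1 ⇒ 18p = 9 ⇒ p = 1/2, and the value is (9)·(1/2) − 8 = -7/2.
For Player 2: with q = P(3), equating Top's and Bottom's payoffs gives 9q − 8 = −9q + 1 ⇒ q = 1/2.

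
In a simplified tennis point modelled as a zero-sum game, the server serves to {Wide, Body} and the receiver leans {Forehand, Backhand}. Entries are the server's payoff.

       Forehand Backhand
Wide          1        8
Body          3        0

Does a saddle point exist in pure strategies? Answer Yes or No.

Row minima: Wide → 1, Body → 0; maximin = 1.
Column maxima: Forehand → 3, Backhand → 8; minimax = 3.
1 ≠ 3, so no pure-strategy equilibrium exists.

No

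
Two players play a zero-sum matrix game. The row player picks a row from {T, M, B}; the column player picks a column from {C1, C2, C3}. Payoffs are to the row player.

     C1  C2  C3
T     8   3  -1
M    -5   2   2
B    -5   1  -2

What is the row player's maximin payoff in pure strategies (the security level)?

-1

Row minima: T → -1, M → -5, B → -5.
The best of these is -1.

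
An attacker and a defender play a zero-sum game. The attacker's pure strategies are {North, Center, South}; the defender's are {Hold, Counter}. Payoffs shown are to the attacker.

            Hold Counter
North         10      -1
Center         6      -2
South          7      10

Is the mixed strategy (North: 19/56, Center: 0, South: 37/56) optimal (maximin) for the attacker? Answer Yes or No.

Against Hold this mix gives (19/56)·10 + (37/56)·7 = 449/56.
Against Counter this mix gives (19/56)·(-1) + (37/56)·10 = 351/56.
The defender will play Counter, holding the attacker to 351/56. Shifting weight toward the row that does better against Counter would raise this floor (the equalizing mix achieves 107/14 against both Counter and Hold), so the proposed strategy is not optimal.

No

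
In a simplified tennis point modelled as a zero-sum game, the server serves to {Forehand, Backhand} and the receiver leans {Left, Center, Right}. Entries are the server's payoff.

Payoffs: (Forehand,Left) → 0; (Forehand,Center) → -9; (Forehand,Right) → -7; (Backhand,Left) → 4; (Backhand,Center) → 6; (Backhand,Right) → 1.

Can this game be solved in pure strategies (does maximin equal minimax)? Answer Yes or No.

Yes

Row minima: Forehand → -9, Backhand → 1; maximin = 1.
Column maxima: Left → 4, Center → 6, Right → 1; minimax = 1.
maximin = minimax = 1, so a saddle point exists.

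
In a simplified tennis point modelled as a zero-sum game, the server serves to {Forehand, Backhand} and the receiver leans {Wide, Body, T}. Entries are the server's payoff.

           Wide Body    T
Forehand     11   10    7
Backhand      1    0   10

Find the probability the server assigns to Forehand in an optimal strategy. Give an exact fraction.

10/13

Row minima: Forehand → 7, Backhand → 0; maximin = 7.
Column maxima: Wide → 11, Body → 10, T → 10; minimax = 10.
7 ≠ 10, so there is no saddle point; optimal play is mixed.
Wide is strictly dominated by Body (it gives the server strictly more in every row), so the receiver never plays it.
On the remaining 2×2 (Forehand, Backhand vs Body, T):
Let the server play Forehand with probability p. Expected payoff against Body: 10p + 0(1−p) = 10p; against T: 7p + 10(1−p) = −3p + 10.
Setting these equal: 10p = −3p + 10 ⇒ 13p = 10 ⇒ p = 10/13, and the value is (10)·(10/13) = 100/13.
For the receiver: with q = P(Body), equating Forehand's and Backhand's payoffs gives 3q + 7 = −10q + 10 ⇒ q = 3/13.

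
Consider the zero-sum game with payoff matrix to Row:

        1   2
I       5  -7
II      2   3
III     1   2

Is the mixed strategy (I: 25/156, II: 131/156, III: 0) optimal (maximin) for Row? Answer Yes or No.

No

Against 1 this mix gives (25/156)·5 + (131/156)·2 = 129/52.
Against 2 this mix gives (25/156)·(-7) + (131/156)·3 = 109/78.
Column will play 2, holding Row to 109/78. Shifting weight toward the row that does better against 2 would raise this floor (the equalizing mix achieves 29/13 against both 2 and 1), so the proposed strategy is not optimal.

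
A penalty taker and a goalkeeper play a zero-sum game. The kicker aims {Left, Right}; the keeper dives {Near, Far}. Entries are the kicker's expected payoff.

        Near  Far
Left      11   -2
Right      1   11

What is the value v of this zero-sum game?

123/23

Row minima: Left → -2, Right → 1; maximin = 1.
Column maxima: Near → 11, Far → 11; minimax = 11.
1 ≠ 11, so there is no saddle point; optimal play is mixed.
Let the kicker play Left with probability p. Expected payoff against Near: 11p + 1(1−p) = 10p + 1; against Far: (-2)p + 11(1−p) = −13p + 11.
Setting these equal: 10p + 1 = −13p + 11 ⇒ 23p = 10 ⇒ p = 10/23, and the value is (10)·(10/23) + 1 = 123/23.
For the keeper: with q = P(Near), equating Left's and Right's payoffs gives 13q − 2 = −10q + 11 ⇒ q = 13/23.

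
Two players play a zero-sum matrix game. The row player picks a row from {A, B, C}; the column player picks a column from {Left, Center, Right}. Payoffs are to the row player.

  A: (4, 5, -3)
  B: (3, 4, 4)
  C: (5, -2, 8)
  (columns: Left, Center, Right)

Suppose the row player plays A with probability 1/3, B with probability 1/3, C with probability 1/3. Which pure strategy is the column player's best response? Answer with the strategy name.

If the column player plays Left, the row player's expected payoff is (1/3)·4 + (1/3)·3 + (1/3)·5 = 4.
If the column player plays Center, the row player's expected payoff is (1/3)·5 + (1/3)·4 + (1/3)·(-2) = 7/3.
If the column player plays Right, the row player's expected payoff is (1/3)·(-3) + (1/3)·4 + (1/3)·8 = 3.
The column player minimizes the row player's payoff; the smallest is 7/3, so the best response is Center.

Center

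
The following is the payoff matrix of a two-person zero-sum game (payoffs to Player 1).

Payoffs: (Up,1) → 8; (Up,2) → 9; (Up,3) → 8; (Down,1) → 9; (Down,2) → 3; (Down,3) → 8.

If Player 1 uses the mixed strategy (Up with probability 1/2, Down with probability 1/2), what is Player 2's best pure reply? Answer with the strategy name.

If Player 2 plays 1, Player 1's expected payoff is (1/2)·8 + (1/2)·9 = 17/2.
If Player 2 plays 2, Player 1's expected payoff is (1/2)·9 + (1/2)·3 = 6.
If Player 2 plays 3, Player 1's expected payoff is (1/2)·8 + (1/2)·8 = 8.
Player 2 minimizes Player 1's payoff; the smallest is 6, so the best response is 2.

2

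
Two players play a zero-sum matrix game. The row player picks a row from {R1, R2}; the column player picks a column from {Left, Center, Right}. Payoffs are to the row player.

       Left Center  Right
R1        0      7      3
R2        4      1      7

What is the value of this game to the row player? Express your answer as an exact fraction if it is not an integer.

14/5

Row minima: R1 → 0, R2 → 1; maximin = 1.
Column maxima: Left → 4, Center → 7, Right → 7; minimax = 4.
1 ≠ 4, so there is no saddle point; optimal play is mixed.
Right is strictly dominated by Left (it gives the row player strictly more in every row), so the column player never plays it.
On the remaining 2×2 (R1, R2 vs Left, Center):
Let the row player play R1 with probability p. Expected payoff against Left: 0p + 4(1−p) = −4p + 4; against Center: 7p + 1(1−p) = 6p + 1.
Setting these equal: −4p + 4 = 6p + 1 ⇒ −10p = -3 ⇒ p = 3/10, and the value is (-4)·(3/10) + 4 = 14/5.
For the column player: with q = P(Left), equating R1's and R2's payoffs gives −7q + 7 = 3q + 1 ⇒ q = 3/5.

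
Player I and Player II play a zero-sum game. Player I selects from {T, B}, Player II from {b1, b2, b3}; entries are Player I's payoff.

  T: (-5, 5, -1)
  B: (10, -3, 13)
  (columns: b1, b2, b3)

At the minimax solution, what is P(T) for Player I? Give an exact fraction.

Row minima: T → -5, B → -3; maximin = -3.
Column maxima: b1 → 10, b2 → 5, b3 → 13; minimax = 5.
-3 ≠ 5, so there is no saddle point; optimal play is mixed.
b3 is strictly dominated by b1 (it gives Player I strictly more in every row), so Player II never plays it.
On the remaining 2×2 (T, B vs b1, b2):
Let Player I play T with probability p. Expected payoff against b1: (-5)p + 10(1−p) = −15p + 10; against b2: 5p + (-3)(1−p) = 8p − 3.
Setting these equal: −15p + 10 = 8p − 3 ⇒ −23p = -13 ⇒ p = 13/23, and the value is (-15)·(13/23) + 10 = 35/23.
For Player II: with q = P(b1), equating T's and B's payoffs gives −10q + 5 = 13q − 3 ⇒ q = 8/23.

13/23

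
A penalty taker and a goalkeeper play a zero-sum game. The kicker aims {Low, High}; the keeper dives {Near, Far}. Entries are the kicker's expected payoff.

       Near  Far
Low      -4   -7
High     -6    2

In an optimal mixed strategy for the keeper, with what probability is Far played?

2/11

Row minima: Low → -7, High → -6; maximin = -6.
Column maxima: Near → -4, Far → 2; minimax = -4.
-6 ≠ -4, so there is no saddle point; optimal play is mixed.
Let the kicker play Low with probability p. Expected payoff against Near: (-4)p + (-6)(1−p) = 2p − 6; against Far: (-7)p + 2(1−p) = −9p + 2.
Setting these equal: 2p − 6 = −9p + 2 ⇒ 11p = 8 ⇒ p = 8/11, and the value is (2)·(8/11) − 6 = -50/11.
For the keeper: with q = P(Near), equating Low's and High's payoffs gives 3q − 7 = −8q + 2 ⇒ q = 9/11.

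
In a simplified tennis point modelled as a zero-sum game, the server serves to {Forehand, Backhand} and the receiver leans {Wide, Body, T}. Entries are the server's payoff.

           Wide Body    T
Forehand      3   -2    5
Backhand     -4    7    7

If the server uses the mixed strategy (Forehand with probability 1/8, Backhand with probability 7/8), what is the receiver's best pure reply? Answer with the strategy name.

Wide

If the receiver plays Wide, the server's expected payoff is (1/8)·3 + (7/8)·(-4) = -25/8.
If the receiver plays Body, the server's expected payoff is (1/8)·(-2) + (7/8)·7 = 47/8.
If the receiver plays T, the server's expected payoff is (1/8)·5 + (7/8)·7 = 27/4.
The receiver minimizes the server's payoff; the smallest is -25/8, so the best response is Wide.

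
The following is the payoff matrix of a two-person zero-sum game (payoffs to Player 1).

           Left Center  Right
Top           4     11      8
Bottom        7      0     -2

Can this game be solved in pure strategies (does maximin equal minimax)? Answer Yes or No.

Row minima: Top → 4, Bottom → -2; maximin = 4.
Column maxima: Left → 7, Center → 11, Right → 8; minimax = 7.
4 ≠ 7, so no pure-strategy equilibrium exists.

No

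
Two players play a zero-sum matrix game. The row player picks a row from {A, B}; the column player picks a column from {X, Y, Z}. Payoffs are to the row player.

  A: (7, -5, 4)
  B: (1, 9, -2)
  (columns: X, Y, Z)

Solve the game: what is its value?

13/10

Row minima: A → -5, B → -2; maximin = -2.
Column maxima: X → 7, Y → 9, Z → 4; minimax = 4.
-2 ≠ 4, so there is no saddle point; optimal play is mixed.
X is strictly dominated by Z (it gives the row player strictly more in every row), so the column player never plays it.
On the remaining 2×2 (A, B vs Y, Z):
Let the row player play A with probability p. Expected payoff against Y: (-5)p + 9(1−p) = −14p + 9; against Z: 4p + (-2)(1−p) = 6p − 2.
Setting these equal: −14p + 9 = 6p − 2 ⇒ −20p = -11 ⇒ p = 11/20, and the value is (-14)·(11/20) + 9 = 13/10.
For the column player: with q = P(Y), equating A's and B's payoffs gives −9q + 4 = 11q − 2 ⇒ q = 3/10.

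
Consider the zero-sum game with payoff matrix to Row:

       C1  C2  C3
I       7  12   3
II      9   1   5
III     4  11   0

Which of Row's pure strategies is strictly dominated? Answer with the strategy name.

III

I gives a strictly higher payoff than III against every column: 7 > 4, 12 > 11, 3 > 0.
So III is strictly dominated and Row never plays it.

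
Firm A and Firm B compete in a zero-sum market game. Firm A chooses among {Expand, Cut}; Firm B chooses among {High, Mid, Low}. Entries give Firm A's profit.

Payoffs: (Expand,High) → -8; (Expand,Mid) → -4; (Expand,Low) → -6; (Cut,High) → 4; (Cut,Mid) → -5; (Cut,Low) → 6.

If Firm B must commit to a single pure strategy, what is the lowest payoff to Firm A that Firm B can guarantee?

Column maxima: High → 4, Mid → -4, Low → 6.
The smallest of these is -4.

-4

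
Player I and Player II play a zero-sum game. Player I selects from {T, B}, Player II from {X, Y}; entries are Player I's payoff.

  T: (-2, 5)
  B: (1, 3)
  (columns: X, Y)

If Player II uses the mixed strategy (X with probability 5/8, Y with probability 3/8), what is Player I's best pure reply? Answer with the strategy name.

B

Expected payoff of T: (5/8)·(-2) + (3/8)·5 = 5/8.
Expected payoff of B: (5/8)·1 + (3/8)·3 = 7/4.
The largest is 7/4, so Player I's best response is B.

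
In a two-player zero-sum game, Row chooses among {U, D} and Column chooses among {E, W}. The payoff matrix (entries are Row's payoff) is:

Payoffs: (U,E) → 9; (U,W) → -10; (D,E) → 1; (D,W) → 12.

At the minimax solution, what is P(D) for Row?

Row minima: U → -10, D → 1; maximin = 1.
Column maxima: E → 9, W → 12; minimax = 9.
1 ≠ 9, so there is no saddle point; optimal play is mixed.
Let Row play U with probability p. Expected payoff against E: 9p + 1(1−p) = 8p + 1; against W: (-10)p + 12(1−p) = −22p + 12.
Setting these equal: 8p + 1 = −22p + 12 ⇒ 30p = 11 ⇒ p = 11/30, and the value is (8)·(11/30) + 1 = 59/15.
For Column: with q = P(E), equating U's and D's payoffs gives 19q − 10 = −11q + 12 ⇒ q = 11/15.

19/30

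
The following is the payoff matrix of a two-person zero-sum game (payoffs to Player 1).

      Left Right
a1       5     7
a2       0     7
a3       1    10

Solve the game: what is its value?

5

Row minima: a1 → 5, a2 → 0, a3 → 1; maximin = 5.
Column maxima: Left → 5, Right → 10; minimax = 5.
Since maximin = minimax = 5, there is a saddle point and the value is 5.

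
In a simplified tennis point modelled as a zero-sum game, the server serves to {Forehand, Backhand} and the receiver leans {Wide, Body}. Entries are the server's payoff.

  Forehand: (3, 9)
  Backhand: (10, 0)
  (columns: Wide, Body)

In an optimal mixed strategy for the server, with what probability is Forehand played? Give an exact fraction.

Row minima: Forehand → 3, Backhand → 0; maximin = 3.
Column maxima: Wide → 10, Body → 9; minimax = 9.
3 ≠ 9, so there is no saddle point; optimal play is mixed.
Let the server play Forehand with probability p. Expected payoff against Wide: 3p + 10(1−p) = −7p + 10; against Body: 9p + 0(1−p) = 9p.
Setting these equal: −7p + 10 = 9p ⇒ −16p = -10 ⇒ p = 5/8, and the value is (-7)·(5/8) + 10 = 45/8.
For the receiver: with q = P(Wide), equating Forehand's and Backhand's payoffs gives −6q + 9 = 10q ⇒ q = 9/16.

5/8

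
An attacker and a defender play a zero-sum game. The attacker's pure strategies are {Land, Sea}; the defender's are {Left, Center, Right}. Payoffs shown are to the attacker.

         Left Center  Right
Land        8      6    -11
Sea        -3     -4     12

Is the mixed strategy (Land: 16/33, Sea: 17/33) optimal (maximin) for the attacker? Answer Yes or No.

Yes

Against Left this mix gives (16/33)·8 + (17/33)·(-3) = 7/3.
Against Center this mix gives (16/33)·6 + (17/33)·(-4) = 28/33.
Against Right this mix gives (16/33)·(-11) + (17/33)·12 = 28/33.
All of the defender's active replies (Center, Right) yield 28/33, and no column does worse for the attacker. The mix makes the defender indifferent and guarantees 28/33, so it is optimal.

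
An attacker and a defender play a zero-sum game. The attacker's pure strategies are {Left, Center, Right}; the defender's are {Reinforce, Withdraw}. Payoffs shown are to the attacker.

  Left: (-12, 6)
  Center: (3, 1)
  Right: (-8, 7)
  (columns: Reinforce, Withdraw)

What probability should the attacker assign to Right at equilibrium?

2/17

Row minima: Left → -12, Center → 1, Right → -8; maximin = 1.
Column maxima: Reinforce → 3, Withdraw → 7; minimax = 3.
1 ≠ 3, so there is no saddle point; optimal play is mixed.
Left is strictly dominated by Right, so the attacker never plays it.
On the remaining 2×2 (Center, Right vs Reinforce, Withdraw):
Let the attacker play Center with probability p. Expected payoff against Reinforce: 3p + (-8)(1−p) = 11p − 8; against Withdraw: 1p + 7(1−p) = −6p + 7.
Setting these equal: 11p − 8 = −6p + 7 ⇒ 17p = 15 ⇒ p = 15/17, and the value is (11)·(15/17) − 8 = 29/17.
For the defender: with q = P(Reinforce), equating Center's and Right's payoffs gives 2q + 1 = −15q + 7 ⇒ q = 6/17.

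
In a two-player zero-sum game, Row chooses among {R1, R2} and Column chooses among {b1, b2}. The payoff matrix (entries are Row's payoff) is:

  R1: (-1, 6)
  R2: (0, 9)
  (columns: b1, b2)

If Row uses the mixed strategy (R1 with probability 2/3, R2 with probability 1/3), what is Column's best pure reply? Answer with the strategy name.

If Column plays b1, Row's expected payoff is (2/3)·(-1) + (1/3)·0 = -2/3.
If Column plays b2, Row's expected payoff is (2/3)·6 + (1/3)·9 = 7.
Column minimizes Row's payoff; the smallest is -2/3, so the best response is b1.

b1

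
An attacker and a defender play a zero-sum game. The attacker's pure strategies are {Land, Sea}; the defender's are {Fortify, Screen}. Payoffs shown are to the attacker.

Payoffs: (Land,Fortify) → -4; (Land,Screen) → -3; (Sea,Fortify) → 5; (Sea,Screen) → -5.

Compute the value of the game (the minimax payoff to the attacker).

-35/11

Row minima: Land → -4, Sea → -5; maximin = -4.
Column maxima: Fortify → 5, Screen → -3; minimax = -3.
-4 ≠ -3, so there is no saddle point; optimal play is mixed.
Let the attacker play Land with probability p. Expected payoff against Fortify: (-4)p + 5(1−p) = −9p + 5; against Screen: (-3)p + (-5)(1−p) = 2p − 5.
Setting these equal: −9p + 5 = 2p − 5 ⇒ −11p = -10 ⇒ p = 10/11, and the value is (-9)·(10/11) + 5 = -35/11.
For the defender: with q = P(Fortify), equating Land's and Sea's payoffs gives −q − 3 = 10q − 5 ⇒ q = 2/11.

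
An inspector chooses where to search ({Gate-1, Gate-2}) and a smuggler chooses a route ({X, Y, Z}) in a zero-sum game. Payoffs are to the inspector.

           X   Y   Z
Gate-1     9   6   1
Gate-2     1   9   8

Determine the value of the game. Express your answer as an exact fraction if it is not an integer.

Row minima: Gate-1 → 1, Gate-2 → 1; maximin = 1.
Column maxima: X → 9, Y → 9, Z → 8; minimax = 8.
1 ≠ 8, so there is no saddle point; optimal play is mixed.
Y is strictly dominated by Z (it gives the inspector strictly more in every row), so the smuggler never plays it.
On the remaining 2×2 (Gate-1, Gate-2 vs X, Z):
Let the inspector play Gate-1 with probability p. Expected payoff against X: 9p + 1(1−p) = 8p + 1; against Z: 1p + 8(1−p) = −7p + 8.
Setting these equal: 8p + 1 = −7p + 8 ⇒ 15p = 7 ⇒ p = 7/15, and the value is (8)·(7/15) + 1 = 71/15.
For the smuggler: with q = P(X), equating Gate-1's and Gate-2's payoffs gives 8q + 1 = −7q + 8 ⇒ q = 7/15.

71/15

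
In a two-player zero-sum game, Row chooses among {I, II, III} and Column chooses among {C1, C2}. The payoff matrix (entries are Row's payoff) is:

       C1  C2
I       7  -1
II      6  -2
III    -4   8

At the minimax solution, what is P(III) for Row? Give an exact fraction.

Row minima: I → -1, II → -2, III → -4; maximin = -1.
Column maxima: C1 → 7, C2 → 8; minimax = 7.
-1 ≠ 7, so there is no saddle point; optimal play is mixed.
II is strictly dominated by I, so Row never plays it.
On the remaining 2×2 (I, III vs C1, C2):
Let Row play I with probability p. Expected payoff against C1: 7p + (-4)(1−p) = 11p − 4; against C2: (-1)p + 8(1−p) = −9p + 8.
Setting these equal: 11p − 4 = −9p + 8 ⇒ 20p = 12 ⇒ p = 3/5, and the value is (11)·(3/5) − 4 = 13/5.
For Column: with q = P(C1), equating I's and III's payoffs gives 8q − 1 = −12q + 8 ⇒ q = 9/20.

2/5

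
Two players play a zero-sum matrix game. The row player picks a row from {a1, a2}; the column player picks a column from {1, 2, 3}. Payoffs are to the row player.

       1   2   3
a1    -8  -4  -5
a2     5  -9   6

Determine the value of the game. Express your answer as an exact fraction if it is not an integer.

-46/9

Row minima: a1 → -8, a2 → -9; maximin = -8.
Column maxima: 1 → 5, 2 → -4, 3 → 6; minimax = -4.
-8 ≠ -4, so there is no saddle point; optimal play is mixed.
3 is strictly dominated by 1 (it gives the row player strictly more in every row), so the column player never plays it.
On the remaining 2×2 (a1, a2 vs 1, 2):
Let the row player play a1 with probability p. Expected payoff against 1: (-8)p + 5(1−p) = −13p + 5; against 2: (-4)p + (-9)(1−p) = 5p − 9.
Setting these equal: −13p + 5 = 5p − 9 ⇒ −18p = -14 ⇒ p = 7/9, and the value is (-13)·(7/9) + 5 = -46/9.
For the column player: with q = P(1), equating a1's and a2's payoffs gives −4q − 4 = 14q − 9 ⇒ q = 5/18.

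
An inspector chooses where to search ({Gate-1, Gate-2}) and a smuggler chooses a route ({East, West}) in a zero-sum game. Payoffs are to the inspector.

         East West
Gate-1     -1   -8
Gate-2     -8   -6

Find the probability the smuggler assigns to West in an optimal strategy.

7/9

Row minima: Gate-1 → -8, Gate-2 → -8; maximin = -8.
Column maxima: East → -1, West → -6; minimax = -6.
-8 ≠ -6, so there is no saddle point; optimal play is mixed.
Let the inspector play Gate-1 with probability p. Expected payoff against East: (-1)p + (-8)(1−p) = 7p − 8; against West: (-8)p + (-6)(1−p) = −2p − 6.
Setting these equal: 7p − 8 = −2p − 6 ⇒ 9p = 2 ⇒ p = 2/9, and the value is (7)·(2/9) − 8 = -58/9.
For the smuggler: with q = P(East), equating Gate-1's and Gate-2's payoffs gives 7q − 8 = −2q − 6 ⇒ q = 2/9.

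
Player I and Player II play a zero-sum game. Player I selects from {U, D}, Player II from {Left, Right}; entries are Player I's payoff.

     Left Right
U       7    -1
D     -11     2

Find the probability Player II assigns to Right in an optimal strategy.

6/7

Row minima: U → -1, D → -11; maximin = -1.
Column maxima: Left → 7, Right → 2; minimax = 2.
-1 ≠ 2, so there is no saddle point; optimal play is mixed.
Let Player I play U with probability p. Expected payoff against Left: 7p + (-11)(1−p) = 18p − 11; against Right: (-1)p + 2(1−p) = −3p + 2.
Setting these equal: 18p − 11 = −3p + 2 ⇒ 21p = 13 ⇒ p = 13/21, and the value is (18)·(13/21) − 11 = 1/7.
For Player II: with q = P(Left), equating U's and D's payoffs gives 8q − 1 = −13q + 2 ⇒ q = 1/7.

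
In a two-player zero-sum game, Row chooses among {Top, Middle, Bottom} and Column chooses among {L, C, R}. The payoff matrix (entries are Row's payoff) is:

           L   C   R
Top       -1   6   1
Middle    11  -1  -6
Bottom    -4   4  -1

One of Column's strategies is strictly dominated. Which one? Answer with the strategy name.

C

R holds Row's payoff strictly below C in every row: 1 < 6, -6 < -1, -1 < 4.
So C is strictly dominated for Column.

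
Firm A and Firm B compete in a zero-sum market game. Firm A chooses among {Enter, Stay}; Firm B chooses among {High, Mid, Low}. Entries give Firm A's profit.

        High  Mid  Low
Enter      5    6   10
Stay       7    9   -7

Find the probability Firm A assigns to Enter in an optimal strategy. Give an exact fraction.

Row minima: Enter → 5, Stay → -7; maximin = 5.
Column maxima: High → 7, Mid → 9, Low → 10; minimax = 7.
5 ≠ 7, so there is no saddle point; optimal play is mixed.
Mid is strictly dominated by High (it gives Firm A strictly more in every row), so Firm B never plays it.
On the remaining 2×2 (Enter, Stay vs High, Low):
Let Firm A play Enter with probability p. Expected payoff against High: 5p + 7(1−p) = −2p + 7; against Low: 10p + (-7)(1−p) = 17p − 7.
Setting these equal: −2p + 7 = 17p − 7 ⇒ −19p = -14 ⇒ p = 14/19, and the value is (-2)·(14/19) + 7 = 105/19.
For Firm B: with q = P(High), equating Enter's and Stay's payoffs gives −5q + 10 = 14q − 7 ⇒ q = 17/19.

14/19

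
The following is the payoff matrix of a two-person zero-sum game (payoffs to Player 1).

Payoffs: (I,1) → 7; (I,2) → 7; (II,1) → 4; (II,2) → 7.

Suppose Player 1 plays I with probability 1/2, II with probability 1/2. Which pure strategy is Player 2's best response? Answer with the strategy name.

1

If Player 2 plays 1, Player 1's expected payoff is (1/2)·7 + (1/2)·4 = 11/2.
If Player 2 plays 2, Player 1's expected payoff is (1/2)·7 + (1/2)·7 = 7.
Player 2 minimizes Player 1's payoff; the smallest is 11/2, so the best response is 1.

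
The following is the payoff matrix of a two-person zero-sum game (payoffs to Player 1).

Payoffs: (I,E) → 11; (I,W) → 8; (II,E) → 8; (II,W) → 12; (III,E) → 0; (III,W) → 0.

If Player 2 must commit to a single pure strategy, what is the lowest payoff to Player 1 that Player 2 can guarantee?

11

Column maxima: E → 11, W → 12.
The smallest of these is 11.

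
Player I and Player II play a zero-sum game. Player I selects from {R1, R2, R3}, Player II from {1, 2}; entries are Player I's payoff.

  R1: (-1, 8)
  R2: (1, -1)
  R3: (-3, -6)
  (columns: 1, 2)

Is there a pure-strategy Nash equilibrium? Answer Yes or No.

Row minima: R1 → -1, R2 → -1, R3 → -6; maximin = -1.
Column maxima: 1 → 1, 2 → 8; minimax = 1.
-1 ≠ 1, so no pure-strategy equilibrium exists.

No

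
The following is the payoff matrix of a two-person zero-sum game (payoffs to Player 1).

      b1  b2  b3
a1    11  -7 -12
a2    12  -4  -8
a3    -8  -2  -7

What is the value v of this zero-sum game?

-148/21

Row minima: a1 → -12, a2 → -8, a3 → -8; maximin = -8.
Column maxima: b1 → 12, b2 → -2, b3 → -7; minimax = -7.
-8 ≠ -7, so there is no saddle point; optimal play is mixed.
a1 is strictly dominated by a2, so Player 1 never plays it.
b2 is strictly dominated by b3 (it gives Player 1 strictly more in every row), so Player 2 never plays it.
On the remaining 2×2 (a2, a3 vs b1, b3):
Let Player 1 play a2 with probability p. Expected payoff against b1: 12p + (-8)(1−p) = 20p − 8; against b3: (-8)p + (-7)(1−p) = −p − 7.
Setting these equal: 20p − 8 = −p − 7 ⇒ 21p = 1 ⇒ p = 1/21, and the value is (20)·(1/21) − 8 = -148/21.
For Player 2: with q = P(b1), equating a2's and a3's payoffs gives 20q − 8 = −q − 7 ⇒ q = 1/21.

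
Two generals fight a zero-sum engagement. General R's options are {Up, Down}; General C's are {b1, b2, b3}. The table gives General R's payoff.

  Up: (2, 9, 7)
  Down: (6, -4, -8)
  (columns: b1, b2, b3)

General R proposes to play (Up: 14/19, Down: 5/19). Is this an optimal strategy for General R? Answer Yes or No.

Against b1 this mix gives (14/19)·2 + (5/19)·6 = 58/19.
Against b2 this mix gives (14/19)·9 + (5/19)·(-4) = 106/19.
Against b3 this mix gives (14/19)·7 + (5/19)·(-8) = 58/19.
All of General C's active replies (b1, b3) yield 58/19, and no column does worse for General R. The mix makes General C indifferent and guarantees 58/19, so it is optimal.

Yes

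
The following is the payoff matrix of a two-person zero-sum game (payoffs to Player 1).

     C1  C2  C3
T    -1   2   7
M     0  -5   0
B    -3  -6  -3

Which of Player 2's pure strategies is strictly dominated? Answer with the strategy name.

C3

C2 holds Player 1's payoff strictly below C3 in every row: 2 < 7, -5 < 0, -6 < -3.
So C3 is strictly dominated for Player 2.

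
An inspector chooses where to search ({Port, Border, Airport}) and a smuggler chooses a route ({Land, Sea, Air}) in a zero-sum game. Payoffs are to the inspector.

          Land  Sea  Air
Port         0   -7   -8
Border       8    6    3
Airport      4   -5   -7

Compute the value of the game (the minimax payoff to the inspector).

Row minima: Port → -8, Border → 3, Airport → -7; maximin = 3.
Column maxima: Land → 8, Sea → 6, Air → 3; minimax = 3.
Since maximin = minimax = 3, there is a saddle point and the value is 3.

3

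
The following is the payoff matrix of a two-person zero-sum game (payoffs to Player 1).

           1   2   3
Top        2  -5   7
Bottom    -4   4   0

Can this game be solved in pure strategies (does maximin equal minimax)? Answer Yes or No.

Row minima: Top → -5, Bottom → -4; maximin = -4.
Column maxima: 1 → 2, 2 → 4, 3 → 7; minimax = 2.
-4 ≠ 2, so no pure-strategy equilibrium exists.

No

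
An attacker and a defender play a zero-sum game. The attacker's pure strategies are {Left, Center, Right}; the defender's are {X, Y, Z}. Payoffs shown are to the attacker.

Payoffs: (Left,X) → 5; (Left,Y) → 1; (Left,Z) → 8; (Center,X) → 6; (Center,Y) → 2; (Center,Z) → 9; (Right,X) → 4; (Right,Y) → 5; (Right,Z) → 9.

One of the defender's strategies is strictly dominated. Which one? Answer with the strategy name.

Z

X holds the attacker's payoff strictly below Z in every row: 5 < 8, 6 < 9, 4 < 9.
So Z is strictly dominated for the defender.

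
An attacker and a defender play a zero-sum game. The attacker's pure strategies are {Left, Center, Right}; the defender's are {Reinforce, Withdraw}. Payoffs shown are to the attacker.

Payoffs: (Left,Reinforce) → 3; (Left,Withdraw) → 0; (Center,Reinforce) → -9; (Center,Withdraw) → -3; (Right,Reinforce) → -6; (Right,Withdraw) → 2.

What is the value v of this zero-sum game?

6/11

Row minima: Left → 0, Center → -9, Right → -6; maximin = 0.
Column maxima: Reinforce → 3, Withdraw → 2; minimax = 2.
0 ≠ 2, so there is no saddle point; optimal play is mixed.
Center is strictly dominated by Left, so the attacker never plays it.
On the remaining 2×2 (Left, Right vs Reinforce, Withdraw):
Let the attacker play Left with probability p. Expected payoff against Reinforce: 3p + (-6)(1−p) = 9p − 6; against Withdraw: 0p + 2(1−p) = −2p + 2.
Setting these equal: 9p − 6 = −2p + 2 ⇒ 11p = 8 ⇒ p = 8/11, and the value is (9)·(8/11) − 6 = 6/11.
For the defender: with q = P(Reinforce), equating Left's and Right's payoffs gives 3q = −8q + 2 ⇒ q = 2/11.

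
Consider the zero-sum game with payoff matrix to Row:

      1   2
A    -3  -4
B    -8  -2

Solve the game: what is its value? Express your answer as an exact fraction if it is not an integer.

-26/7

Row minima: A → -4, B → -8; maximin = -4.
Column maxima: 1 → -3, 2 → -2; minimax = -3.
-4 ≠ -3, so there is no saddle point; optimal play is mixed.
Let Row play A with probability p. Expected payoff against 1: (-3)p + (-8)(1−p) = 5p − 8; against 2: (-4)p + (-2)(1−p) = −2p − 2.
Setting these equal: 5p − 8 = −2p − 2 ⇒ 7p = 6 ⇒ p = 6/7, and the value is (5)·(6/7) − 8 = -26/7.
For Column: with q = P(1), equating A's and B's payoffs gives q − 4 = −6q − 2 ⇒ q = 2/7.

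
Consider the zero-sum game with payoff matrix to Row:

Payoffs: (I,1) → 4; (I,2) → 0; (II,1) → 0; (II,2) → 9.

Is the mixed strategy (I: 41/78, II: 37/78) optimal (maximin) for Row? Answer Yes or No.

Against 1 this mix gives (41/78)·4 + (37/78)·0 = 82/39.
Against 2 this mix gives (41/78)·0 + (37/78)·9 = 111/26.
Column will play 1, holding Row to 82/39. Shifting weight toward the row that does better against 1 would raise this floor (the equalizing mix achieves 36/13 against both 1 and 2), so the proposed strategy is not optimal.

No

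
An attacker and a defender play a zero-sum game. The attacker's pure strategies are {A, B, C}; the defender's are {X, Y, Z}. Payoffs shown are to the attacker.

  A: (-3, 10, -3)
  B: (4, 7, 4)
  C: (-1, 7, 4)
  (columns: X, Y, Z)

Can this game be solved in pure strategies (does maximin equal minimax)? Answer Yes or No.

Row minima: A → -3, B → 4, C → -1; maximin = 4.
Column maxima: X → 4, Y → 10, Z → 4; minimax = 4.
maximin = minimax = 4, so a saddle point exists.

Yes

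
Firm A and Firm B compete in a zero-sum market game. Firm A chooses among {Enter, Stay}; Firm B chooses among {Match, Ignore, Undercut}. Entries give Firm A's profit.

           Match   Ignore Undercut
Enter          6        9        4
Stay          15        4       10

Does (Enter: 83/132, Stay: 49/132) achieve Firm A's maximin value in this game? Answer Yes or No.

No

Against Match this mix gives (83/132)·6 + (49/132)·15 = 411/44.
Against Ignore this mix gives (83/132)·9 + (49/132)·4 = 943/132.
Against Undercut this mix gives (83/132)·4 + (49/132)·10 = 137/22.
Firm B will play Undercut, holding Firm A to 137/22. Shifting weight toward the row that does better against Undercut would raise this floor (the equalizing mix achieves 74/11 against both Undercut and Ignore), so the proposed strategy is not optimal.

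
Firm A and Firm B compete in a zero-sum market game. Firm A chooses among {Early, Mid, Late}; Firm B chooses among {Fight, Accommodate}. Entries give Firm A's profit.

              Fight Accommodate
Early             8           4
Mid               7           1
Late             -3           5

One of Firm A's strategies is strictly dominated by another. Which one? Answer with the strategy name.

Mid

Early gives a strictly higher payoff than Mid against every column: 8 > 7, 4 > 1.
So Mid is strictly dominated and Firm A never plays it.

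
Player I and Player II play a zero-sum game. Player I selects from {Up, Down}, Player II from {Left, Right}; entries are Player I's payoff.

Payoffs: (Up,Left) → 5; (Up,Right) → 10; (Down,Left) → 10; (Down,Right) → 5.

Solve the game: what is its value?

15/2

Row minima: Up → 5, Down → 5; maximin = 5.
Column maxima: Left → 10, Right → 10; minimax = 10.
5 ≠ 10, so there is no saddle point; optimal play is mixed.
Let Player I play Up with probability p. Expected payoff against Left: 5p + 10(1−p) = −5p + 10; against Right: 10p + 5(1−p) = 5p + 5.
Setting these equal: −5p + 10 = 5p + 5 ⇒ −10p = -5 ⇒ p = 1/2, and the value is (-5)·(1/2) + 10 = 15/2.
For Player II: with q = P(Left), equating Up's and Down's payoffs gives −5q + 10 = 5q + 5 ⇒ q = 1/2.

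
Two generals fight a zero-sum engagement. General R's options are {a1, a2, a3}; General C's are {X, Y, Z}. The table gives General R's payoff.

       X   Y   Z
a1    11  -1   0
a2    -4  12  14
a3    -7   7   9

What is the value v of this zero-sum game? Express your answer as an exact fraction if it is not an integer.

32/7

Row minima: a1 → -1, a2 → -4, a3 → -7; maximin = -1.
Column maxima: X → 11, Y → 12, Z → 14; minimax = 11.
-1 ≠ 11, so there is no saddle point; optimal play is mixed.
a3 is strictly dominated by a2, so General R never plays it.
Z is strictly dominated by Y (it gives General R strictly more in every row), so General C never plays it.
On the remaining 2×2 (a1, a2 vs X, Y):
Let General R play a1 with probability p. Expected payoff against X: 11p + (-4)(1−p) = 15p − 4; against Y: (-1)p + 12(1−p) = −13p + 12.
Setting these equal: 15p − 4 = −13p + 12 ⇒ 28p = 16 ⇒ p = 4/7, and the value is (15)·(4/7) − 4 = 32/7.
For General C: with q = P(X), equating a1's and a2's payoffs gives 12q − 1 = −16q + 12 ⇒ q = 13/28.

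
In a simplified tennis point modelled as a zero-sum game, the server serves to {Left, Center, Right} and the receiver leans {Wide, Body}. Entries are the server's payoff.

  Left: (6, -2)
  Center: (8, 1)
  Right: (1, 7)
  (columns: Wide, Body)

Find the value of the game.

Row minima: Left → -2, Center → 1, Right → 1; maximin = 1.
Column maxima: Wide → 8, Body → 7; minimax = 7.
1 ≠ 7, so there is no saddle point; optimal play is mixed.
Left is strictly dominated by Center, so the server never plays it.
On the remaining 2×2 (Center, Right vs Wide, Body):
Let the server play Center with probability p. Expected payoff against Wide: 8p + 1(1−p) = 7p + 1; against Body: 1p + 7(1−p) = −6p + 7.
Setting these equal: 7p + 1 = −6p + 7 ⇒ 13p = 6 ⇒ p = 6/13, and the value is (7)·(6/13) + 1 = 55/13.
For the receiver: with q = P(Wide), equating Center's and Right's payoffs gives 7q + 1 = −6q + 7 ⇒ q = 6/13.

55/13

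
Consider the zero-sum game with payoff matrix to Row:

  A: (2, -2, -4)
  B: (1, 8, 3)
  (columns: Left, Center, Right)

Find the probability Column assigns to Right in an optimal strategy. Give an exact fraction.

Row minima: A → -4, B → 1; maximin = 1.
Column maxima: Left → 2, Center → 8, Right → 3; minimax = 2.
1 ≠ 2, so there is no saddle point; optimal play is mixed.
Center is strictly dominated by Right (it gives Row strictly more in every row), so Column never plays it.
On the remaining 2×2 (A, B vs Left, Right):
Let Row play A with probability p. Expected payoff against Left: 2p + 1(1−p) = p + 1; against Right: (-4)p + 3(1−p) = −7p + 3.
Setting these equal: p + 1 = −7p + 3 ⇒ 8p = 2 ⇒ p = 1/4, and the value is (1)·(1/4) + 1 = 5/4.
For Column: with q = P(Left), equating A's and B's payoffs gives 6q − 4 = −2q + 3 ⇒ q = 7/8.

1/8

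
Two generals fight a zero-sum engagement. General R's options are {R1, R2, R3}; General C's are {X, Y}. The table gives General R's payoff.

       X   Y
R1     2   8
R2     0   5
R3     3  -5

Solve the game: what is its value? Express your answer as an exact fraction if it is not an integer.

Row minima: R1 → 2, R2 → 0, R3 → -5; maximin = 2.
Column maxima: X → 3, Y → 8; minimax = 3.
2 ≠ 3, so there is no saddle point; optimal play is mixed.
R2 is strictly dominated by R1, so General R never plays it.
On the remaining 2×2 (R1, R3 vs X, Y):
Let General R play R1 with probability p. Expected payoff against X: 2p + 3(1−p) = −p + 3; against Y: 8p + (-5)(1−p) = 13p − 5.
Setting these equal: −p + 3 = 13p − 5 ⇒ −14p = -8 ⇒ p = 4/7, and the value is (-1)·(4/7) + 3 = 17/7.
For General C: with q = P(X), equating R1's and R3's payoffs gives −6q + 8 = 8q − 5 ⇒ q = 13/14.

17/7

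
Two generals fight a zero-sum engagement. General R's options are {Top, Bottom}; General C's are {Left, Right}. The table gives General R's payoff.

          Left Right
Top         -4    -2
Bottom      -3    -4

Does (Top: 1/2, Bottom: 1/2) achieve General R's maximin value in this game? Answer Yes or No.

No

Against Left this mix gives (1/2)·(-4) + (1/2)·(-3) = -7/2.
Against Right this mix gives (1/2)·(-2) + (1/2)·(-4) = -3.
General C will play Left, holding General R to -7/2. Shifting weight toward the row that does better against Left would raise this floor (the equalizing mix achieves -10/3 against both Left and Right), so the proposed strategy is not optimal.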